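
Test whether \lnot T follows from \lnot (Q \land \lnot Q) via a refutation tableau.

No

Initial set: {\lnot (Q \land \lnot Q); \lnot \lnot T}.
\lnot (Q \land \lnot Q): β-rule — branch into \lnot Q  //  \lnot \lnot Q.
  branch 1 (add \lnot Q):
    ○ open, literals {Q=0, T=1}.
  branch 2 (add \lnot \lnot Q):
    ○ open, literals {Q=1, T=1}.
0 branches closed, 2 open.
An open branch gives a countermodel: Q=0, T=1 (unmentioned atoms arbitrary); the premises hold there but the conclusion fails.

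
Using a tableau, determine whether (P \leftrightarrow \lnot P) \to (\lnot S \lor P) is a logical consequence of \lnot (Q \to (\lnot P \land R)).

Yes

Initial set: {\lnot (Q \to (\lnot P \land R)); \lnot ((P \leftrightarrow \lnot P) \to (\lnot S \lor P))}.
\lnot (Q \to (\lnot P \land R)): α-rule — add Q, \lnot (\lnot P \land R).
\lnot ((P \leftrightarrow \lnot P) \to (\lnot S \lor P)): α-rule — add (P \leftrightarrow \lnot P), \lnot (\lnot S \lor P).
\lnot (\lnot S \lor P): α-rule — add \lnot \lnot S, \lnot P.
\lnot (\lnot P \land R): β-rule — branch into \lnot \lnot P  //  \lnot R.
  branch 1 (add \lnot \lnot P):
    × closes — contains both P and \lnot P.
  branch 2 (add \lnot R):
    (P \leftrightarrow \lnot P): β-rule — branch into P, \lnot P  //  \lnot P, \lnot \lnot P.
      branch 2.1 (add P, \lnot P):
        × closes — contains both P and \lnot P.
      branch 2.2 (add \lnot P, \lnot \lnot P):
        × closes — contains both P and \lnot P.
All 3 branches close.
Every branch closed, so the premises entail the conclusion.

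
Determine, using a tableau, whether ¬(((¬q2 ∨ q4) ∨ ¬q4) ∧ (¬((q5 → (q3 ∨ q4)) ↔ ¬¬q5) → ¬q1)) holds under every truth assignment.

Assume the negation and expand:
Initial set: {¬¬(((¬q2 ∨ q4) ∨ ¬q4) ∧ (¬((q5 → (q3 ∨ q4)) ↔ ¬¬q5) → ¬q1))}.
¬¬(((¬q2 ∨ q4) ∨ ¬q4) ∧ (¬((q5 → (q3 ∨ q4)) ↔ ¬¬q5) → ¬q1)): α-rule — add ((¬q2 ∨ q4) ∨ ¬q4), (¬((q5 → (q3 ∨ q4)) ↔ ¬¬q5) → ¬q1).
((¬q2 ∨ q4) ∨ ¬q4): β-rule — branch into (¬q2 ∨ q4)  //  ¬q4.
  branch 1 (add (¬q2 ∨ q4)):
    (¬((q5 → (q3 ∨ q4)) ↔ ¬¬q5) → ¬q1): β-rule — branch into ¬¬((q5 → (q3 ∨ q4)) ↔ ¬¬q5)  //  ¬q1.
      branch 1.1 (add ¬¬((q5 → (q3 ∨ q4)) ↔ ¬¬q5)):
        (¬q2 ∨ q4): β-rule — branch into ¬q2  //  q4.
          branch 1.1.1 (add ¬q2):
            ¬¬((q5 → (q3 ∨ q4)) ↔ ¬¬q5): β-rule — branch into (q5 → (q3 ∨ q4)), ¬¬q5  //  ¬(q5 → (q3 ∨ q4)), ¬¬¬q5.
              branch 1.1.1.1 (add (q5 → (q3 ∨ q4)), ¬¬q5):
                ¬¬q5: drop double negation, giving q5.
                (q5 → (q3 ∨ q4)): β-rule — branch into ¬q5  //  (q3 ∨ q4).
                  branch 1.1.1.1.1 (add ¬q5):
                    × closes — contains both q5 and ¬q5.
                  branch 1.1.1.1.2 (add (q3 ∨ q4)):
                    (q3 ∨ q4): β-rule — branch into q3  //  q4.
                      branch 1.1.1.1.2.1 (add q3):
                        ○ open, literals {q2=F, q3=T, q5=T}.
                      branch 1.1.1.1.2.2 (add q4):
                        ○ open, literals {q2=F, q4=T, q5=T}.
              branch 1.1.1.2 (add ¬(q5 → (q3 ∨ q4)), ¬¬¬q5):
                ¬(q5 → (q3 ∨ q4)): α-rule — add q5, ¬(q3 ∨ q4).
                ¬¬¬q5: drop double negation, giving ¬q5.
                × closes — contains both q5 and ¬q5.
          branch 1.1.2 (add q4):
            ¬¬((q5 → (q3 ∨ q4)) ↔ ¬¬q5): β-rule — branch into (q5 → (q3 ∨ q4)), ¬¬q5  //  ¬(q5 → (q3 ∨ q4)), ¬¬¬q5.
              branch 1.1.2.1 (add (q5 → (q3 ∨ q4)), ¬¬q5):
                ¬¬q5: drop double negation, giving q5.
                (q5 → (q3 ∨ q4)): β-rule — branch into ¬q5  //  (q3 ∨ q4).
                  branch 1.1.2.1.1 (add ¬q5):
                    × closes — contains both q5 and ¬q5.
                  branch 1.1.2.1.2 (add (q3 ∨ q4)):
                    (q3 ∨ q4): β-rule — branch into q3  //  q4.
                      branch 1.1.2.1.2.1 (add q3):
                        ○ open, literals {q3=T, q4=T, q5=T}.
                      branch 1.1.2.1.2.2 (add q4):
                        ○ open, literals {q4=T, q5=T}.
              branch 1.1.2.2 (add ¬(q5 → (q3 ∨ q4)), ¬¬¬q5):
                ¬(q5 → (q3 ∨ q4)): α-rule — add q5, ¬(q3 ∨ q4).
                ¬¬¬q5: drop double negation, giving ¬q5.
                × closes — contains both q5 and ¬q5.
      branch 1.2 (add ¬q1):
        (¬q2 ∨ q4): β-rule — branch into ¬q2  //  q4.
          branch 1.2.1 (add ¬q2):
            ○ open, literals {q1=F, q2=F}.
          branch 1.2.2 (add q4):
            ○ open, literals {q1=F, q4=T}.
  branch 2 (add ¬q4):
    (¬((q5 → (q3 ∨ q4)) ↔ ¬¬q5) → ¬q1): β-rule — branch into ¬¬((q5 → (q3 ∨ q4)) ↔ ¬¬q5)  //  ¬q1.
      branch 2.1 (add ¬¬((q5 → (q3 ∨ q4)) ↔ ¬¬q5)):
        ¬¬((q5 → (q3 ∨ q4)) ↔ ¬¬q5): β-rule — branch into (q5 → (q3 ∨ q4)), ¬¬q5  //  ¬(q5 → (q3 ∨ q4)), ¬¬¬q5.
          branch 2.1.1 (add (q5 → (q3 ∨ q4)), ¬¬q5):
            ¬¬q5: drop double negation, giving q5.
            (q5 → (q3 ∨ q4)): β-rule — branch into ¬q5  //  (q3 ∨ q4).
              branch 2.1.1.1 (add ¬q5):
                × closes — contains both q5 and ¬q5.
              branch 2.1.1.2 (add (q3 ∨ q4)):
                (q3 ∨ q4): β-rule — branch into q3  //  q4.
                  branch 2.1.1.2.1 (add q3):
                    ○ open, literals {q3=T, q4=F, q5=T}.
                  branch 2.1.1.2.2 (add q4):
                    × closes — contains both q4 and ¬q4.
          branch 2.1.2 (add ¬(q5 → (q3 ∨ q4)), ¬¬¬q5):
            ¬(q5 → (q3 ∨ q4)): α-rule — add q5, ¬(q3 ∨ q4).
            ¬¬¬q5: drop double negation, giving ¬q5.
            × closes — contains both q5 and ¬q5.
      branch 2.2 (add ¬q1):
        ○ open, literals {q1=F, q4=F}.
7 branches closed, 8 open.
An open branch gives a countermodel: q2=F, q3=T, q5=T (unmentioned atoms arbitrary); under it the original formula is false.

Not valid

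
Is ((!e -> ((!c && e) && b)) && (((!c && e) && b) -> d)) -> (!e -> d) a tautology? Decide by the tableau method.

Assume the negation and expand:
Initial set: {!(((!e -> ((!c && e) && b)) && (((!c && e) && b) -> d)) -> (!e -> d))}.
!(((!e -> ((!c && e) && b)) && (((!c && e) && b) -> d)) -> (!e -> d)): α-rule — add ((!e -> ((!c && e) && b)) && (((!c && e) && b) -> d)), !(!e -> d).
((!e -> ((!c && e) && b)) && (((!c && e) && b) -> d)): α-rule — add (!e -> ((!c && e) && b)), (((!c && e) && b) -> d).
!(!e -> d): α-rule — add !e, !d.
(!e -> ((!c && e) && b)): β-rule — branch into !!e  //  ((!c && e) && b).
  branch 1 (add !!e):
    × closes — contains both e and !e.
  branch 2 (add ((!c && e) && b)):
    ((!c && e) && b): α-rule — add (!c && e), b.
    (!c && e): α-rule — add !c, e.
    × closes — contains both e and !e.
All 2 branches close.
Every branch closed, so the negation is unsatisfiable and the formula is valid.

Valid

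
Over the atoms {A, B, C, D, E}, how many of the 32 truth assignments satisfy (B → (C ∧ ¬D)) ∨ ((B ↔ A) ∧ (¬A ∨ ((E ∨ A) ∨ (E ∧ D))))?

26

Initial set: {((B → (C ∧ ¬D)) ∨ ((B ↔ A) ∧ (¬A ∨ ((E ∨ A) ∨ (E ∧ D)))))}.
((B → (C ∧ ¬D)) ∨ ((B ↔ A) ∧ (¬A ∨ ((E ∨ A) ∨ (E ∧ D))))): β-rule — branch into (B → (C ∧ ¬D))  //  ((B ↔ A) ∧ (¬A ∨ ((E ∨ A) ∨ (E ∧ D)))).
  branch 1 (add (B → (C ∧ ¬D))):
    (B → (C ∧ ¬D)): β-rule — branch into ¬B  //  (C ∧ ¬D).
      branch 1.1 (add ¬B):
        ○ open, literals {B=0}.
      branch 1.2 (add (C ∧ ¬D)):
        (C ∧ ¬D): α-rule — add C, ¬D.
        ○ open, literals {C=1, D=0}.
  branch 2 (add ((B ↔ A) ∧ (¬A ∨ ((E ∨ A) ∨ (E ∧ D))))):
    ((B ↔ A) ∧ (¬A ∨ ((E ∨ A) ∨ (E ∧ D)))): α-rule — add (B ↔ A), (¬A ∨ ((E ∨ A) ∨ (E ∧ D))).
    (B ↔ A): β-rule — branch into B, A  //  ¬B, ¬A.
      branch 2.1 (add B, A):
        (¬A ∨ ((E ∨ A) ∨ (E ∧ D))): β-rule — branch into ¬A  //  ((E ∨ A) ∨ (E ∧ D)).
          branch 2.1.1 (add ¬A):
            × closes — contains both A and ¬A.
          branch 2.1.2 (add ((E ∨ A) ∨ (E ∧ D))):
            ((E ∨ A) ∨ (E ∧ D)): β-rule — branch into (E ∨ A)  //  (E ∧ D).
              branch 2.1.2.1 (add (E ∨ A)):
                (E ∨ A): β-rule — branch into E  //  A.
                  branch 2.1.2.1.1 (add E):
                    ○ open, literals {A=1, B=1, E=1}.
                  branch 2.1.2.1.2 (add A):
                    ○ open, literals {A=1, B=1}.
              branch 2.1.2.2 (add (E ∧ D)):
                (E ∧ D): α-rule — add E, D.
                ○ open, literals {A=1, B=1, D=1, E=1}.
      branch 2.2 (add ¬B, ¬A):
        (¬A ∨ ((E ∨ A) ∨ (E ∧ D))): β-rule — branch into ¬A  //  ((E ∨ A) ∨ (E ∧ D)).
          branch 2.2.1 (add ¬A):
            ○ open, literals {A=0, B=0}.
          branch 2.2.2 (add ((E ∨ A) ∨ (E ∧ D))):
            ((E ∨ A) ∨ (E ∧ D)): β-rule — branch into (E ∨ A)  //  (E ∧ D).
              branch 2.2.2.1 (add (E ∨ A)):
                (E ∨ A): β-rule — branch into E  //  A.
                  branch 2.2.2.1.1 (add E):
                    ○ open, literals {A=0, B=0, E=1}.
                  branch 2.2.2.1.2 (add A):
                    × closes — contains both A and ¬A.
              branch 2.2.2.2 (add (E ∧ D)):
                (E ∧ D): α-rule — add E, D.
                ○ open, literals {A=0, B=0, D=1, E=1}.
2 branches closed, 8 open.
Each open branch fixes some atoms; the unmentioned ones are free. Counting distinct full assignments: branch {B=0} (A, C, D, E) contributes 16 new; branch {C=1, D=0} (A, B, E) contributes 4 new; branch {A=1, B=1, E=1} (C, D) contributes 3 new; branch {A=1, B=1} (C, D, E) contributes 3 new; branch {A=1, B=1, D=1, E=1} (C) contributes 0 new; branch {A=0, B=0} (C, D, E) contributes 0 new; branch {A=0, B=0, E=1} (C, D) contributes 0 new; branch {A=0, B=0, D=1, E=1} (C) contributes 0 new. Total: 26.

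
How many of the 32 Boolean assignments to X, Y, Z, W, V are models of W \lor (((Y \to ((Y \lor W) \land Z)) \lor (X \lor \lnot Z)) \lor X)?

32

Initial set: {(W \lor (((Y \to ((Y \lor W) \land Z)) \lor (X \lor \lnot Z)) \lor X))}.
(W \lor (((Y \to ((Y \lor W) \land Z)) \lor (X \lor \lnot Z)) \lor X)): β-rule — branch into W  //  (((Y \to ((Y \lor W) \land Z)) \lor (X \lor \lnot Z)) \lor X).
  branch 1 (add W):
    ○ open, literals {W=true}.
  branch 2 (add (((Y \to ((Y \lor W) \land Z)) \lor (X \lor \lnot Z)) \lor X)):
    (((Y \to ((Y \lor W) \land Z)) \lor (X \lor \lnot Z)) \lor X): β-rule — branch into ((Y \to ((Y \lor W) \land Z)) \lor (X \lor \lnot Z))  //  X.
      branch 2.1 (add ((Y \to ((Y \lor W) \land Z)) \lor (X \lor \lnot Z))):
        ((Y \to ((Y \lor W) \land Z)) \lor (X \lor \lnot Z)): β-rule — branch into (Y \to ((Y \lor W) \land Z))  //  (X \lor \lnot Z).
          branch 2.1.1 (add (Y \to ((Y \lor W) \land Z))):
            (Y \to ((Y \lor W) \land Z)): β-rule — branch into \lnot Y  //  ((Y \lor W) \land Z).
              branch 2.1.1.1 (add \lnot Y):
                ○ open, literals {Y=false}.
              branch 2.1.1.2 (add ((Y \lor W) \land Z)):
                ((Y \lor W) \land Z): α-rule — add (Y \lor W), Z.
                (Y \lor W): β-rule — branch into Y  //  W.
                  branch 2.1.1.2.1 (add Y):
                    ○ open, literals {Y=true, Z=true}.
                  branch 2.1.1.2.2 (add W):
                    ○ open, literals {W=true, Z=true}.
          branch 2.1.2 (add (X \lor \lnot Z)):
            (X \lor \lnot Z): β-rule — branch into X  //  \lnot Z.
              branch 2.1.2.1 (add X):
                ○ open, literals {X=true}.
              branch 2.1.2.2 (add \lnot Z):
                ○ open, literals {Z=false}.
      branch 2.2 (add X):
        ○ open, literals {X=true}.
0 branches closed, 7 open.
Each open branch fixes some atoms; the unmentioned ones are free. Counting distinct full assignments: branch {W=true} (X, Y, Z, V) contributes 16 new; branch {Y=false} (X, Z, W, V) contributes 8 new; branch {Y=true, Z=true} (X, W, V) contributes 4 new; branch {W=true, Z=true} (X, Y, V) contributes 0 new; branch {X=true} (Y, Z, W, V) contributes 2 new; branch {Z=false} (X, Y, W, V) contributes 2 new; branch {X=true} (Y, Z, W, V) contributes 0 new. Total: 32.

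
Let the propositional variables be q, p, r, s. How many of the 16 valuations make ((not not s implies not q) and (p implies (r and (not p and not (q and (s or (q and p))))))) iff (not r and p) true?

6

Initial set: {(((not not s implies not q) and (p implies (r and (not p and not (q and (s or (q and p))))))) iff (not r and p))}.
(((not not s implies not q) and (p implies (r and (not p and not (q and (s or (q and p))))))) iff (not r and p)): β-rule — branch into ((not not s implies not q) and (p implies (r and (not p and not (q and (s or (q and p))))))), (not r and p)  //  not ((not not s implies not q) and (p implies (r and (not p and not (q and (s or (q and p))))))), not (not r and p).
  branch 1 (add ((not not s implies not q) and (p implies (r and (not p and not (q and (s or (q and p))))))), (not r and p)):
    ((not not s implies not q) and (p implies (r and (not p and not (q and (s or (q and p))))))): α-rule — add (not not s implies not q), (p implies (r and (not p and not (q and (s or (q and p)))))).
    (not r and p): α-rule — add not r, p.
    (not not s implies not q): β-rule — branch into not not not s  //  not q.
      branch 1.1 (add not not not s):
        not not not s: drop double negation, giving not s.
        (p implies (r and (not p and not (q and (s or (q and p)))))): β-rule — branch into not p  //  (r and (not p and not (q and (s or (q and p))))).
          branch 1.1.1 (add not p):
            × closes — contains both p and not p.
          branch 1.1.2 (add (r and (not p and not (q and (s or (q and p)))))):
            (r and (not p and not (q and (s or (q and p))))): α-rule — add r, (not p and not (q and (s or (q and p)))).
            × closes — contains both r and not r.
      branch 1.2 (add not q):
        (p implies (r and (not p and not (q and (s or (q and p)))))): β-rule — branch into not p  //  (r and (not p and not (q and (s or (q and p))))).
          branch 1.2.1 (add not p):
            × closes — contains both p and not p.
          branch 1.2.2 (add (r and (not p and not (q and (s or (q and p)))))):
            (r and (not p and not (q and (s or (q and p))))): α-rule — add r, (not p and not (q and (s or (q and p)))).
            × closes — contains both r and not r.
  branch 2 (add not ((not not s implies not q) and (p implies (r and (not p and not (q and (s or (q and p))))))), not (not r and p)):
    not ((not not s implies not q) and (p implies (r and (not p and not (q and (s or (q and p))))))): β-rule — branch into not (not not s implies not q)  //  not (p implies (r and (not p and not (q and (s or (q and p)))))).
      branch 2.1 (add not (not not s implies not q)):
        not (not not s implies not q): α-rule — add not not s, not not q.
        not not s: drop double negation, giving s.
        not (not r and p): β-rule — branch into not not r  //  not p.
          branch 2.1.1 (add not not r):
            ○ open, literals {q=T, r=T, s=T}.
          branch 2.1.2 (add not p):
            ○ open, literals {p=F, q=T, s=T}.
      branch 2.2 (add not (p implies (r and (not p and not (q and (s or (q and p))))))):
        not (p implies (r and (not p and not (q and (s or (q and p)))))): α-rule — add p, not (r and (not p and not (q and (s or (q and p))))).
        not (not r and p): β-rule — branch into not not r  //  not p.
          branch 2.2.1 (add not not r):
            not (r and (not p and not (q and (s or (q and p))))): β-rule — branch into not r  //  not (not p and not (q and (s or (q and p)))).
              branch 2.2.1.1 (add not r):
                × closes — contains both r and not r.
              branch 2.2.1.2 (add not (not p and not (q and (s or (q and p))))):
                not (not p and not (q and (s or (q and p)))): β-rule — branch into not not p  //  not not (q and (s or (q and p))).
                  branch 2.2.1.2.1 (add not not p):
                    ○ open, literals {p=T, r=T}.
                  branch 2.2.1.2.2 (add not not (q and (s or (q and p)))):
                    not not (q and (s or (q and p))): α-rule — add q, (s or (q and p)).
                    (s or (q and p)): β-rule — branch into s  //  (q and p).
                      branch 2.2.1.2.2.1 (add s):
                        ○ open, literals {p=T, q=T, r=T, s=T}.
                      branch 2.2.1.2.2.2 (add (q and p)):
                        (q and p): α-rule — add q, p.
                        ○ open, literals {p=T, q=T, r=T}.
          branch 2.2.2 (add not p):
            × closes — contains both p and not p.
6 branches closed, 5 open.
Each open branch fixes some atoms; the unmentioned ones are free. Counting distinct full assignments: branch {q=T, r=T, s=T} (p) contributes 2 new; branch {p=F, q=T, s=T} (r) contributes 1 new; branch {p=T, r=T} (q, s) contributes 3 new; branch {p=T, q=T, r=T, s=T} (none free) contributes 0 new; branch {p=T, q=T, r=T} (s) contributes 0 new. Total: 6.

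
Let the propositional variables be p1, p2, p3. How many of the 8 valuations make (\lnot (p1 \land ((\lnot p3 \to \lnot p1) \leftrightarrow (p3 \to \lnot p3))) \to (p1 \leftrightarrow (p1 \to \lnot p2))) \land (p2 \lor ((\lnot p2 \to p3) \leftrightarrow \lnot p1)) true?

Initial set: {((\lnot (p1 \land ((\lnot p3 \to \lnot p1) \leftrightarrow (p3 \to \lnot p3))) \to (p1 \leftrightarrow (p1 \to \lnot p2))) \land (p2 \lor ((\lnot p2 \to p3) \leftrightarrow \lnot p1)))}.
((\lnot (p1 \land ((\lnot p3 \to \lnot p1) \leftrightarrow (p3 \to \lnot p3))) \to (p1 \leftrightarrow (p1 \to \lnot p2))) \land (p2 \lor ((\lnot p2 \to p3) \leftrightarrow \lnot p1))): α-rule — add (\lnot (p1 \land ((\lnot p3 \to \lnot p1) \leftrightarrow (p3 \to \lnot p3))) \to (p1 \leftrightarrow (p1 \to \lnot p2))), (p2 \lor ((\lnot p2 \to p3) \leftrightarrow \lnot p1)).
(\lnot (p1 \land ((\lnot p3 \to \lnot p1) \leftrightarrow (p3 \to \lnot p3))) \to (p1 \leftrightarrow (p1 \to \lnot p2))): β-rule — branch into \lnot \lnot (p1 \land ((\lnot p3 \to \lnot p1) \leftrightarrow (p3 \to \lnot p3)))  //  (p1 \leftrightarrow (p1 \to \lnot p2)).
  branch 1 (add \lnot \lnot (p1 \land ((\lnot p3 \to \lnot p1) \leftrightarrow (p3 \to \lnot p3)))):
    \lnot \lnot (p1 \land ((\lnot p3 \to \lnot p1) \leftrightarrow (p3 \to \lnot p3))): α-rule — add p1, ((\lnot p3 \to \lnot p1) \leftrightarrow (p3 \to \lnot p3)).
    (p2 \lor ((\lnot p2 \to p3) \leftrightarrow \lnot p1)): β-rule — branch into p2  //  ((\lnot p2 \to p3) \leftrightarrow \lnot p1).
      branch 1.1 (add p2):
        ((\lnot p3 \to \lnot p1) \leftrightarrow (p3 \to \lnot p3)): β-rule — branch into (\lnot p3 \to \lnot p1), (p3 \to \lnot p3)  //  \lnot (\lnot p3 \to \lnot p1), \lnot (p3 \to \lnot p3).
          branch 1.1.1 (add (\lnot p3 \to \lnot p1), (p3 \to \lnot p3)):
            (\lnot p3 \to \lnot p1): β-rule — branch into \lnot \lnot p3  //  \lnot p1.
              branch 1.1.1.1 (add \lnot \lnot p3):
                (p3 \to \lnot p3): β-rule — branch into \lnot p3  //  \lnot p3.
                  branch 1.1.1.1.1 (add \lnot p3):
                    × closes — contains both p3 and \lnot p3.
                  branch 1.1.1.1.2 (add \lnot p3):
                    × closes — contains both p3 and \lnot p3.
              branch 1.1.1.2 (add \lnot p1):
                × closes — contains both p1 and \lnot p1.
          branch 1.1.2 (add \lnot (\lnot p3 \to \lnot p1), \lnot (p3 \to \lnot p3)):
            \lnot (\lnot p3 \to \lnot p1): α-rule — add \lnot p3, \lnot \lnot p1.
            \lnot (p3 \to \lnot p3): α-rule — add p3, \lnot \lnot p3.
            × closes — contains both p3 and \lnot p3.
      branch 1.2 (add ((\lnot p2 \to p3) \leftrightarrow \lnot p1)):
        ((\lnot p3 \to \lnot p1) \leftrightarrow (p3 \to \lnot p3)): β-rule — branch into (\lnot p3 \to \lnot p1), (p3 \to \lnot p3)  //  \lnot (\lnot p3 \to \lnot p1), \lnot (p3 \to \lnot p3).
          branch 1.2.1 (add (\lnot p3 \to \lnot p1), (p3 \to \lnot p3)):
            ((\lnot p2 \to p3) \leftrightarrow \lnot p1): β-rule — branch into (\lnot p2 \to p3), \lnot p1  //  \lnot (\lnot p2 \to p3), \lnot \lnot p1.
              branch 1.2.1.1 (add (\lnot p2 \to p3), \lnot p1):
                × closes — contains both p1 and \lnot p1.
              branch 1.2.1.2 (add \lnot (\lnot p2 \to p3), \lnot \lnot p1):
                \lnot (\lnot p2 \to p3): α-rule — add \lnot p2, \lnot p3.
                (\lnot p3 \to \lnot p1): β-rule — branch into \lnot \lnot p3  //  \lnot p1.
                  branch 1.2.1.2.1 (add \lnot \lnot p3):
                    × closes — contains both p3 and \lnot p3.
                  branch 1.2.1.2.2 (add \lnot p1):
                    × closes — contains both p1 and \lnot p1.
          branch 1.2.2 (add \lnot (\lnot p3 \to \lnot p1), \lnot (p3 \to \lnot p3)):
            \lnot (\lnot p3 \to \lnot p1): α-rule — add \lnot p3, \lnot \lnot p1.
            \lnot (p3 \to \lnot p3): α-rule — add p3, \lnot \lnot p3.
            × closes — contains both p3 and \lnot p3.
  branch 2 (add (p1 \leftrightarrow (p1 \to \lnot p2))):
    (p2 \lor ((\lnot p2 \to p3) \leftrightarrow \lnot p1)): β-rule — branch into p2  //  ((\lnot p2 \to p3) \leftrightarrow \lnot p1).
      branch 2.1 (add p2):
        (p1 \leftrightarrow (p1 \to \lnot p2)): β-rule — branch into p1, (p1 \to \lnot p2)  //  \lnot p1, \lnot (p1 \to \lnot p2).
          branch 2.1.1 (add p1, (p1 \to \lnot p2)):
            (p1 \to \lnot p2): β-rule — branch into \lnot p1  //  \lnot p2.
              branch 2.1.1.1 (add \lnot p1):
                × closes — contains both p1 and \lnot p1.
              branch 2.1.1.2 (add \lnot p2):
                × closes — contains both p2 and \lnot p2.
          branch 2.1.2 (add \lnot p1, \lnot (p1 \to \lnot p2)):
            \lnot (p1 \to \lnot p2): α-rule — add p1, \lnot \lnot p2.
            × closes — contains both p1 and \lnot p1.
      branch 2.2 (add ((\lnot p2 \to p3) \leftrightarrow \lnot p1)):
        (p1 \leftrightarrow (p1 \to \lnot p2)): β-rule — branch into p1, (p1 \to \lnot p2)  //  \lnot p1, \lnot (p1 \to \lnot p2).
          branch 2.2.1 (add p1, (p1 \to \lnot p2)):
            ((\lnot p2 \to p3) \leftrightarrow \lnot p1): β-rule — branch into (\lnot p2 \to p3), \lnot p1  //  \lnot (\lnot p2 \to p3), \lnot \lnot p1.
              branch 2.2.1.1 (add (\lnot p2 \to p3), \lnot p1):
                × closes — contains both p1 and \lnot p1.
              branch 2.2.1.2 (add \lnot (\lnot p2 \to p3), \lnot \lnot p1):
                \lnot (\lnot p2 \to p3): α-rule — add \lnot p2, \lnot p3.
                (p1 \to \lnot p2): β-rule — branch into \lnot p1  //  \lnot p2.
                  branch 2.2.1.2.1 (add \lnot p1):
                    × closes — contains both p1 and \lnot p1.
                  branch 2.2.1.2.2 (add \lnot p2):
                    ○ open, literals {p1=true, p2=false, p3=false}.
          branch 2.2.2 (add \lnot p1, \lnot (p1 \to \lnot p2)):
            \lnot (p1 \to \lnot p2): α-rule — add p1, \lnot \lnot p2.
            × closes — contains both p1 and \lnot p1.
14 branches closed, 1 open.
Each open branch fixes some atoms; the unmentioned ones are free. Counting distinct full assignments: branch {p1=true, p2=false, p3=false} (none free) contributes 1 new. Total: 1.

1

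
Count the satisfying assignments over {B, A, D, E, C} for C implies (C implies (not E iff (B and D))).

Initial set: {(C implies (C implies (not E iff (B and D))))}.
(C implies (C implies (not E iff (B and D)))): β-rule — branch into not C  //  (C implies (not E iff (B and D))).
  branch 1 (add not C):
    ○ open, literals {C=0}.
  branch 2 (add (C implies (not E iff (B and D)))):
    (C implies (not E iff (B and D))): β-rule — branch into not C  //  (not E iff (B and D)).
      branch 2.1 (add not C):
        ○ open, literals {C=0}.
      branch 2.2 (add (not E iff (B and D))):
        (not E iff (B and D)): β-rule — branch into not E, (B and D)  //  not not E, not (B and D).
          branch 2.2.1 (add not E, (B and D)):
            (B and D): α-rule — add B, D.
            ○ open, literals {B=1, D=1, E=0}.
          branch 2.2.2 (add not not E, not (B and D)):
            not (B and D): β-rule — branch into not B  //  not D.
              branch 2.2.2.1 (add not B):
                ○ open, literals {B=0, E=1}.
              branch 2.2.2.2 (add not D):
                ○ open, literals {D=0, E=1}.
0 branches closed, 5 open.
Each open branch fixes some atoms; the unmentioned ones are free. Counting distinct full assignments: branch {C=0} (B, A, D, E) contributes 16 new; branch {C=0} (B, A, D, E) contributes 0 new; branch {B=1, D=1, E=0} (A, C) contributes 2 new; branch {B=0, E=1} (A, D, C) contributes 4 new; branch {D=0, E=1} (B, A, C) contributes 2 new. Total: 24.

24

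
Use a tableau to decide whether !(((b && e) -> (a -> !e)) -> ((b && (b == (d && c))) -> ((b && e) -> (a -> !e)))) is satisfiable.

Initial set: {!(((b && e) -> (a -> !e)) -> ((b && (b == (d && c))) -> ((b && e) -> (a -> !e))))}.
!(((b && e) -> (a -> !e)) -> ((b && (b == (d && c))) -> ((b && e) -> (a -> !e)))): α-rule — add ((b && e) -> (a -> !e)), !((b && (b == (d && c))) -> ((b && e) -> (a -> !e))).
!((b && (b == (d && c))) -> ((b && e) -> (a -> !e))): α-rule — add (b && (b == (d && c))), !((b && e) -> (a -> !e)).
(b && (b == (d && c))): α-rule — add b, (b == (d && c)).
!((b && e) -> (a -> !e)): α-rule — add (b && e), !(a -> !e).
(b && e): α-rule — add b, e.
!(a -> !e): α-rule — add a, !!e.
((b && e) -> (a -> !e)): β-rule — branch into !(b && e)  //  (a -> !e).
  branch 1 (add !(b && e)):
    (b == (d && c)): β-rule — branch into b, (d && c)  //  !b, !(d && c).
      branch 1.1 (add b, (d && c)):
        (d && c): α-rule — add d, c.
        !(b && e): β-rule — branch into !b  //  !e.
          branch 1.1.1 (add !b):
            × closes — contains both b and !b.
          branch 1.1.2 (add !e):
            × closes — contains both e and !e.
      branch 1.2 (add !b, !(d && c)):
        × closes — contains both b and !b.
  branch 2 (add (a -> !e)):
    (b == (d && c)): β-rule — branch into b, (d && c)  //  !b, !(d && c).
      branch 2.1 (add b, (d && c)):
        (d && c): α-rule — add d, c.
        (a -> !e): β-rule — branch into !a  //  !e.
          branch 2.1.1 (add !a):
            × closes — contains both a and !a.
          branch 2.1.2 (add !e):
            × closes — contains both e and !e.
      branch 2.2 (add !b, !(d && c)):
        × closes — contains both b and !b.
All 6 branches close.
Every branch closed; the formula is unsatisfiable.

Unsatisfiable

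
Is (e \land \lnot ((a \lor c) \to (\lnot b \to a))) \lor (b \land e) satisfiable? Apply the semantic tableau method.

Initial set: {T ((e \land \lnot ((a \lor c) \to (\lnot b \to a))) \lor (b \land e))}.
T ((e \land \lnot ((a \lor c) \to (\lnot b \to a))) \lor (b \land e)): β-rule — branch into T (e \land \lnot ((a \lor c) \to (\lnot b \to a)))  //  T (b \land e).
  branch 1 (add T (e \land \lnot ((a \lor c) \to (\lnot b \to a)))):
    T (e \land \lnot ((a \lor c) \to (\lnot b \to a))): α-rule — add T e, T \lnot ((a \lor c) \to (\lnot b \to a)).
    T \lnot ((a \lor c) \to (\lnot b \to a)): α-rule — add T (a \lor c), F (\lnot b \to a).
    F (\lnot b \to a): α-rule — add T \lnot b, F a.
    T (a \lor c): β-rule — branch into T a  //  T c.
      branch 1.1 (add T a):
        × closes — contains both a and \lnot a.
      branch 1.2 (add T c):
        ○ open, literals {a=false, b=false, c=true, e=true}.
  branch 2 (add T (b \land e)):
    T (b \land e): α-rule — add T b, T e.
    ○ open, literals {b=true, e=true}.
1 branch closed, 2 open.
An open branch gives a satisfying assignment: a=false, b=false, c=true, e=true.

Satisfiable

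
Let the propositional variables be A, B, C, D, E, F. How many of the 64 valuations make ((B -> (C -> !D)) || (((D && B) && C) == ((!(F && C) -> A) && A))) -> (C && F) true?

Initial set: {(((B -> (C -> !D)) || (((D && B) && C) == ((!(F && C) -> A) && A))) -> (C && F))}.
(((B -> (C -> !D)) || (((D && B) && C) == ((!(F && C) -> A) && A))) -> (C && F)): β-rule — branch into !((B -> (C -> !D)) || (((D && B) && C) == ((!(F && C) -> A) && A)))  //  (C && F).
  branch 1 (add !((B -> (C -> !D)) || (((D && B) && C) == ((!(F && C) -> A) && A)))):
    !((B -> (C -> !D)) || (((D && B) && C) == ((!(F && C) -> A) && A))): α-rule — add !(B -> (C -> !D)), !(((D && B) && C) == ((!(F && C) -> A) && A)).
    !(B -> (C -> !D)): α-rule — add B, !(C -> !D).
    !(C -> !D): α-rule — add C, !!D.
    !(((D && B) && C) == ((!(F && C) -> A) && A)): β-rule — branch into ((D && B) && C), !((!(F && C) -> A) && A)  //  !((D && B) && C), ((!(F && C) -> A) && A).
      branch 1.1 (add ((D && B) && C), !((!(F && C) -> A) && A)):
        ((D && B) && C): α-rule — add (D && B), C.
        (D && B): α-rule — add D, B.
        !((!(F && C) -> A) && A): β-rule — branch into !(!(F && C) -> A)  //  !A.
          branch 1.1.1 (add !(!(F && C) -> A)):
            !(!(F && C) -> A): α-rule — add !(F && C), !A.
            !(F && C): β-rule — branch into !F  //  !C.
              branch 1.1.1.1 (add !F):
                ○ open, literals {A=F, B=T, C=T, D=T, F=F}.
              branch 1.1.1.2 (add !C):
                × closes — contains both C and !C.
          branch 1.1.2 (add !A):
            ○ open, literals {A=F, B=T, C=T, D=T}.
      branch 1.2 (add !((D && B) && C), ((!(F && C) -> A) && A)):
        ((!(F && C) -> A) && A): α-rule — add (!(F && C) -> A), A.
        !((D && B) && C): β-rule — branch into !(D && B)  //  !C.
          branch 1.2.1 (add !(D && B)):
            (!(F && C) -> A): β-rule — branch into !!(F && C)  //  A.
              branch 1.2.1.1 (add !!(F && C)):
                !!(F && C): α-rule — add F, C.
                !(D && B): β-rule — branch into !D  //  !B.
                  branch 1.2.1.1.1 (add !D):
                    × closes — contains both D and !D.
                  branch 1.2.1.1.2 (add !B):
                    × closes — contains both B and !B.
              branch 1.2.1.2 (add A):
                !(D && B): β-rule — branch into !D  //  !B.
                  branch 1.2.1.2.1 (add !D):
                    × closes — contains both D and !D.
                  branch 1.2.1.2.2 (add !B):
                    × closes — contains both B and !B.
          branch 1.2.2 (add !C):
            × closes — contains both C and !C.
  branch 2 (add (C && F)):
    (C && F): α-rule — add C, F.
    ○ open, literals {C=T, F=T}.
6 branches closed, 3 open.
Each open branch fixes some atoms; the unmentioned ones are free. Counting distinct full assignments: branch {A=F, B=T, C=T, D=T, F=F} (E) contributes 2 new; branch {A=F, B=T, C=T, D=T} (E, F) contributes 2 new; branch {C=T, F=T} (A, B, D, E) contributes 14 new. Total: 18.

18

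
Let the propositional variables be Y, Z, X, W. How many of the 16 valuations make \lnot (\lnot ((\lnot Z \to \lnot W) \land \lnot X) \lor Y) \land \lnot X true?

3

Initial set: {T (\lnot (\lnot ((\lnot Z \to \lnot W) \land \lnot X) \lor Y) \land \lnot X)}.
T (\lnot (\lnot ((\lnot Z \to \lnot W) \land \lnot X) \lor Y) \land \lnot X): α-rule — add T \lnot (\lnot ((\lnot Z \to \lnot W) \land \lnot X) \lor Y), T \lnot X.
T \lnot (\lnot ((\lnot Z \to \lnot W) \land \lnot X) \lor Y): α-rule — add F \lnot ((\lnot Z \to \lnot W) \land \lnot X), F Y.
F \lnot ((\lnot Z \to \lnot W) \land \lnot X): α-rule — add T (\lnot Z \to \lnot W), T \lnot X.
T (\lnot Z \to \lnot W): β-rule — branch into F \lnot Z  //  T \lnot W.
  branch 1 (add F \lnot Z):
    ○ open, literals {X=false, Y=false, Z=true}.
  branch 2 (add T \lnot W):
    ○ open, literals {W=false, X=false, Y=false}.
0 branches closed, 2 open.
Each open branch fixes some atoms; the unmentioned ones are free. Counting distinct full assignments: branch {X=false, Y=false, Z=true} (W) contributes 2 new; branch {W=false, X=false, Y=false} (Z) contributes 1 new. Total: 3.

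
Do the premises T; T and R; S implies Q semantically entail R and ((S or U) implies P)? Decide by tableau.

Initial set: {T; (T and R); (S implies Q); not (R and ((S or U) implies P))}.
(T and R): α-rule — add T, R.
(S implies Q): β-rule — branch into not S  //  Q.
  branch 1 (add not S):
    not (R and ((S or U) implies P)): β-rule — branch into not R  //  not ((S or U) implies P).
      branch 1.1 (add not R):
        × closes — contains both R and not R.
      branch 1.2 (add not ((S or U) implies P)):
        not ((S or U) implies P): α-rule — add (S or U), not P.
        (S or U): β-rule — branch into S  //  U.
          branch 1.2.1 (add S):
            × closes — contains both S and not S.
          branch 1.2.2 (add U):
            ○ open, literals {P=F, R=T, S=F, T=T, U=T}.
  branch 2 (add Q):
    not (R and ((S or U) implies P)): β-rule — branch into not R  //  not ((S or U) implies P).
      branch 2.1 (add not R):
        × closes — contains both R and not R.
      branch 2.2 (add not ((S or U) implies P)):
        not ((S or U) implies P): α-rule — add (S or U), not P.
        (S or U): β-rule — branch into S  //  U.
          branch 2.2.1 (add S):
            ○ open, literals {P=F, Q=T, R=T, S=T, T=T}.
          branch 2.2.2 (add U):
            ○ open, literals {P=F, Q=T, R=T, T=T, U=T}.
3 branches closed, 3 open.
An open branch gives a countermodel: P=F, R=T, S=F, T=T, U=T (unmentioned atoms arbitrary); the premises hold there but the conclusion fails.

No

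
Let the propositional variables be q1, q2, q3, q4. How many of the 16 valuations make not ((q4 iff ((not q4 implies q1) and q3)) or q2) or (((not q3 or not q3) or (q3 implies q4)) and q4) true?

9

Initial set: {(not ((q4 iff ((not q4 implies q1) and q3)) or q2) or (((not q3 or not q3) or (q3 implies q4)) and q4))}.
(not ((q4 iff ((not q4 implies q1) and q3)) or q2) or (((not q3 or not q3) or (q3 implies q4)) and q4)): β-rule — branch into not ((q4 iff ((not q4 implies q1) and q3)) or q2)  //  (((not q3 or not q3) or (q3 implies q4)) and q4).
  branch 1 (add not ((q4 iff ((not q4 implies q1) and q3)) or q2)):
    not ((q4 iff ((not q4 implies q1) and q3)) or q2): α-rule — add not (q4 iff ((not q4 implies q1) and q3)), not q2.
    not (q4 iff ((not q4 implies q1) and q3)): β-rule — branch into q4, not ((not q4 implies q1) and q3)  //  not q4, ((not q4 implies q1) and q3).
      branch 1.1 (add q4, not ((not q4 implies q1) and q3)):
        not ((not q4 implies q1) and q3): β-rule — branch into not (not q4 implies q1)  //  not q3.
          branch 1.1.1 (add not (not q4 implies q1)):
            not (not q4 implies q1): α-rule — add not q4, not q1.
            × closes — contains both q4 and not q4.
          branch 1.1.2 (add not q3):
            ○ open, literals {q2=false, q3=false, q4=true}.
      branch 1.2 (add not q4, ((not q4 implies q1) and q3)):
        ((not q4 implies q1) and q3): α-rule — add (not q4 implies q1), q3.
        (not q4 implies q1): β-rule — branch into not not q4  //  q1.
          branch 1.2.1 (add not not q4):
            × closes — contains both q4 and not q4.
          branch 1.2.2 (add q1):
            ○ open, literals {q1=true, q2=false, q3=true, q4=false}.
  branch 2 (add (((not q3 or not q3) or (q3 implies q4)) and q4)):
    (((not q3 or not q3) or (q3 implies q4)) and q4): α-rule — add ((not q3 or not q3) or (q3 implies q4)), q4.
    ((not q3 or not q3) or (q3 implies q4)): β-rule — branch into (not q3 or not q3)  //  (q3 implies q4).
      branch 2.1 (add (not q3 or not q3)):
        (not q3 or not q3): β-rule — branch into not q3  //  not q3.
          branch 2.1.1 (add not q3):
            ○ open, literals {q3=false, q4=true}.
          branch 2.1.2 (add not q3):
            ○ open, literals {q3=false, q4=true}.
      branch 2.2 (add (q3 implies q4)):
        (q3 implies q4): β-rule — branch into not q3  //  q4.
          branch 2.2.1 (add not q3):
            ○ open, literals {q3=false, q4=true}.
          branch 2.2.2 (add q4):
            ○ open, literals {q4=true}.
2 branches closed, 6 open.
Each open branch fixes some atoms; the unmentioned ones are free. Counting distinct full assignments: branch {q2=false, q3=false, q4=true} (q1) contributes 2 new; branch {q1=true, q2=false, q3=true, q4=false} (none free) contributes 1 new; branch {q3=false, q4=true} (q1, q2) contributes 2 new; branch {q3=false, q4=true} (q1, q2) contributes 0 new; branch {q3=false, q4=true} (q1, q2) contributes 0 new; branch {q4=true} (q1, q2, q3) contributes 4 new. Total: 9.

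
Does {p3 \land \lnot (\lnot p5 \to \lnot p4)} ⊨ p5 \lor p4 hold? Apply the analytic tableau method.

Yes

Initial set: {(p3 \land \lnot (\lnot p5 \to \lnot p4)); \lnot (p5 \lor p4)}.
(p3 \land \lnot (\lnot p5 \to \lnot p4)): α-rule — add p3, \lnot (\lnot p5 \to \lnot p4).
\lnot (p5 \lor p4): α-rule — add \lnot p5, \lnot p4.
\lnot (\lnot p5 \to \lnot p4): α-rule — add \lnot p5, \lnot \lnot p4.
× closes — contains both p4 and \lnot p4.
All 1 branch closes.
Every branch closed, so the premises entail the conclusion.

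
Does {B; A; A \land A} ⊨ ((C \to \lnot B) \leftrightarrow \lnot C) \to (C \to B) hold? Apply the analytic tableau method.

Yes

Initial set: {B; A; (A \land A); \lnot (((C \to \lnot B) \leftrightarrow \lnot C) \to (C \to B))}.
(A \land A): α-rule — add A, A.
\lnot (((C \to \lnot B) \leftrightarrow \lnot C) \to (C \to B)): α-rule — add ((C \to \lnot B) \leftrightarrow \lnot C), \lnot (C \to B).
\lnot (C \to B): α-rule — add C, \lnot B.
× closes — contains both B and \lnot B.
All 1 branch closes.
Every branch closed, so the premises entail the conclusion.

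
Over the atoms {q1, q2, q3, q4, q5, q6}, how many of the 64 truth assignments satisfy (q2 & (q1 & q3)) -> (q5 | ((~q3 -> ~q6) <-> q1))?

64

Initial set: {((q2 & (q1 & q3)) -> (q5 | ((~q3 -> ~q6) <-> q1)))}.
((q2 & (q1 & q3)) -> (q5 | ((~q3 -> ~q6) <-> q1))): β-rule — branch into ~(q2 & (q1 & q3))  //  (q5 | ((~q3 -> ~q6) <-> q1)).
  branch 1 (add ~(q2 & (q1 & q3))):
    ~(q2 & (q1 & q3)): β-rule — branch into ~q2  //  ~(q1 & q3).
      branch 1.1 (add ~q2):
        ○ open, literals {q2=F}.
      branch 1.2 (add ~(q1 & q3)):
        ~(q1 & q3): β-rule — branch into ~q1  //  ~q3.
          branch 1.2.1 (add ~q1):
            ○ open, literals {q1=F}.
          branch 1.2.2 (add ~q3):
            ○ open, literals {q3=F}.
  branch 2 (add (q5 | ((~q3 -> ~q6) <-> q1))):
    (q5 | ((~q3 -> ~q6) <-> q1)): β-rule — branch into q5  //  ((~q3 -> ~q6) <-> q1).
      branch 2.1 (add q5):
        ○ open, literals {q5=T}.
      branch 2.2 (add ((~q3 -> ~q6) <-> q1)):
        ((~q3 -> ~q6) <-> q1): β-rule — branch into (~q3 -> ~q6), q1  //  ~(~q3 -> ~q6), ~q1.
          branch 2.2.1 (add (~q3 -> ~q6), q1):
            (~q3 -> ~q6): β-rule — branch into ~~q3  //  ~q6.
              branch 2.2.1.1 (add ~~q3):
                ○ open, literals {q1=T, q3=T}.
              branch 2.2.1.2 (add ~q6):
                ○ open, literals {q1=T, q6=F}.
          branch 2.2.2 (add ~(~q3 -> ~q6), ~q1):
            ~(~q3 -> ~q6): α-rule — add ~q3, ~~q6.
            ○ open, literals {q1=F, q3=F, q6=T}.
0 branches closed, 7 open.
Each open branch fixes some atoms; the unmentioned ones are free. Counting distinct full assignments: branch {q2=F} (q1, q3, q4, q5, q6) contributes 32 new; branch {q1=F} (q2, q3, q4, q5, q6) contributes 16 new; branch {q3=F} (q1, q2, q4, q5, q6) contributes 8 new; branch {q5=T} (q1, q2, q3, q4, q6) contributes 4 new; branch {q1=T, q3=T} (q2, q4, q5, q6) contributes 4 new; branch {q1=T, q6=F} (q2, q3, q4, q5) contributes 0 new; branch {q1=F, q3=F, q6=T} (q2, q4, q5) contributes 0 new. Total: 64.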